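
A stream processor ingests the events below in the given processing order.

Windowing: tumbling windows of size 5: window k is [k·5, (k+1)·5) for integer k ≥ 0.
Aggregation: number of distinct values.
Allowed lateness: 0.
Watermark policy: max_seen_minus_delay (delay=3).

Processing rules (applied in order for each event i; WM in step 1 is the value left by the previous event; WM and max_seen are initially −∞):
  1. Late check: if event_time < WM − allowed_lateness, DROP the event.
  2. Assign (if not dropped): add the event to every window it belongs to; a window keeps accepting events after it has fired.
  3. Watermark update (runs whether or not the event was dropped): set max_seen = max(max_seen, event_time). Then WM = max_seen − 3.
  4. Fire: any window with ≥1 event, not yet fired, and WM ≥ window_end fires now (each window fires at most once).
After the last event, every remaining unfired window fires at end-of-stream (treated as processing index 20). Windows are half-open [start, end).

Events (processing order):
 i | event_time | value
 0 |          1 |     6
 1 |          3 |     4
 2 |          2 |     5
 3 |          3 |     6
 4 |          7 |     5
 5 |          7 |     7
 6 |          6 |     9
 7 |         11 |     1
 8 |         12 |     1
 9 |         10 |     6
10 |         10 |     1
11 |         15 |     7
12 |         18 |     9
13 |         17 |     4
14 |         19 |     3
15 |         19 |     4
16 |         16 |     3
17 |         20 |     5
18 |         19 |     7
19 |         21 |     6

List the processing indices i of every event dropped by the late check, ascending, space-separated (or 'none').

i=0 t=1 v=6: → [0,5); WM=-2
i=1 t=3 v=4: → [0,5); WM=0
i=2 t=2 v=5: → [0,5); WM=0
i=3 t=3 v=6: → [0,5); WM=0
i=4 t=7 v=5: → [5,10); WM=4
i=5 t=7 v=7: → [5,10); WM=4
i=6 t=6 v=9: → [5,10); WM=4
i=7 t=11 v=1: → [10,15); WM=8; [0,5) fires=3
i=8 t=12 v=1: → [10,15); WM=9
i=9 t=10 v=6: → [10,15); WM=9
i=10 t=10 v=1: → [10,15); WM=9
i=11 t=15 v=7: → [15,20); WM=12; [5,10) fires=3
i=12 t=18 v=9: → [15,20); WM=15; [10,15) fires=2
i=13 t=17 v=4: → [15,20); WM=15
i=14 t=19 v=3: → [15,20); WM=16
i=15 t=19 v=4: → [15,20); WM=16
i=16 t=16 v=3: → [15,20); WM=16
i=17 t=20 v=5: → [20,25); WM=17
i=18 t=19 v=7: → [15,20); WM=17
i=19 t=21 v=6: → [20,25); WM=18

none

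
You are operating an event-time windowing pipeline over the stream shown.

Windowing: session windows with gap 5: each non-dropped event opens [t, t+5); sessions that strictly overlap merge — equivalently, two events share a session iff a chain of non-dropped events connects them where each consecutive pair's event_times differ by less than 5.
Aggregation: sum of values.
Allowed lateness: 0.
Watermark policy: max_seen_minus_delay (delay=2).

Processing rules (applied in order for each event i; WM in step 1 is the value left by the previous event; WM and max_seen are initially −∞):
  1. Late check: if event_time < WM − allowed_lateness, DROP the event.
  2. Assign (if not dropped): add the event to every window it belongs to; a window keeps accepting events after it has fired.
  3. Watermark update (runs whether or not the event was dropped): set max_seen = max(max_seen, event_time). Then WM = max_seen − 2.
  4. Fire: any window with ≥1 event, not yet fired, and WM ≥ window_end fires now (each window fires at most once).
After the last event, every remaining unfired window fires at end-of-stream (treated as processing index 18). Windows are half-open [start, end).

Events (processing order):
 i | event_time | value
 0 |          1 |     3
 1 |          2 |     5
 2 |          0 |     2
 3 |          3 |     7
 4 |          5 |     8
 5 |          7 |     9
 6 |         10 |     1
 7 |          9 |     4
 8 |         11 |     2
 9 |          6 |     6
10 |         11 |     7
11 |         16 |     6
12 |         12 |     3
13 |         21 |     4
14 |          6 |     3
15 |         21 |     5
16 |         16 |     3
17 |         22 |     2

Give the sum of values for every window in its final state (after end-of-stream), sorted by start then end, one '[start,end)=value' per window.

i=0 t=1 v=3: → [1,6); WM=-1
i=1 t=2 v=5: → [1,7); WM=0
i=2 t=0 v=2: → [0,7); WM=0
i=3 t=3 v=7: → [0,8); WM=1
i=4 t=5 v=8: → [0,10); WM=3
i=5 t=7 v=9: → [0,12); WM=5
i=6 t=10 v=1: → [0,15); WM=8
i=7 t=9 v=4: → [0,15); WM=8
i=8 t=11 v=2: → [0,16); WM=9
i=9 t=6 v=6: DROP (t<9-0); WM=9
i=10 t=11 v=7: → [0,16); WM=9
i=11 t=16 v=6: → [16,21); WM=14
i=12 t=12 v=3: DROP (t<14-0); WM=14
i=13 t=21 v=4: → [21,26); WM=19
i=14 t=6 v=3: DROP (t<19-0); WM=19
i=15 t=21 v=5: → [21,26); WM=19
i=16 t=16 v=3: DROP (t<19-0); WM=19
i=17 t=22 v=2: → [21,27); WM=20

[0,16)=48 [16,21)=6 [21,27)=11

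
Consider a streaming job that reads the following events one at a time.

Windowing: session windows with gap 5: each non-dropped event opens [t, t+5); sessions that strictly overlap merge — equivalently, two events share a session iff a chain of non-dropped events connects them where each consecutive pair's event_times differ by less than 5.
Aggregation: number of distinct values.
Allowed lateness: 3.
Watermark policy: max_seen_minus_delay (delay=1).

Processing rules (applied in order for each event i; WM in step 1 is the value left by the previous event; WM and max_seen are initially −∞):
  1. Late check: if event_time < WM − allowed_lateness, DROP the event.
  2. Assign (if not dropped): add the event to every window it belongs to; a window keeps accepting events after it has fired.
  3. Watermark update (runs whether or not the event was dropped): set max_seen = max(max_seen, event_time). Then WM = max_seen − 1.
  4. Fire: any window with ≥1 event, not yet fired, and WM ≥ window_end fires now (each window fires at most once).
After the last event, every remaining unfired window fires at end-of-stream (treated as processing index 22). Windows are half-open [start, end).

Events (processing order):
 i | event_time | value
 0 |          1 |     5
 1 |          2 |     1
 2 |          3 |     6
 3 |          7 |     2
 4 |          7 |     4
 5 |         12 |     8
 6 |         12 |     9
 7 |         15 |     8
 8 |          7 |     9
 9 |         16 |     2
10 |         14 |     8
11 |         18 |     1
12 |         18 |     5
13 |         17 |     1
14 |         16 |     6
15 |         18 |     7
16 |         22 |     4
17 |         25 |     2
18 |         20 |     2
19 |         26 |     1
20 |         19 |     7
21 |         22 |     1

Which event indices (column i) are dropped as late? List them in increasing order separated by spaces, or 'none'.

i=0 t=1 v=5: → [1,6); WM=0
i=1 t=2 v=1: → [1,7); WM=1
i=2 t=3 v=6: → [1,8); WM=2
i=3 t=7 v=2: → [1,12); WM=6
i=4 t=7 v=4: → [1,12); WM=6
i=5 t=12 v=8: → [12,17); WM=11
i=6 t=12 v=9: → [12,17); WM=11
i=7 t=15 v=8: → [12,20); WM=14
i=8 t=7 v=9: DROP (t<14-3); WM=14
i=9 t=16 v=2: → [12,21); WM=15
i=10 t=14 v=8: → [12,21); WM=15
i=11 t=18 v=1: → [12,23); WM=17
i=12 t=18 v=5: → [12,23); WM=17
i=13 t=17 v=1: → [12,23); WM=17
i=14 t=16 v=6: → [12,23); WM=17
i=15 t=18 v=7: → [12,23); WM=17
i=16 t=22 v=4: → [12,27); WM=21
i=17 t=25 v=2: → [12,30); WM=24
i=18 t=20 v=2: DROP (t<24-3); WM=24
i=19 t=26 v=1: → [12,31); WM=25
i=20 t=19 v=7: DROP (t<25-3); WM=25
i=21 t=22 v=1: → [12,31); WM=25

8 18 20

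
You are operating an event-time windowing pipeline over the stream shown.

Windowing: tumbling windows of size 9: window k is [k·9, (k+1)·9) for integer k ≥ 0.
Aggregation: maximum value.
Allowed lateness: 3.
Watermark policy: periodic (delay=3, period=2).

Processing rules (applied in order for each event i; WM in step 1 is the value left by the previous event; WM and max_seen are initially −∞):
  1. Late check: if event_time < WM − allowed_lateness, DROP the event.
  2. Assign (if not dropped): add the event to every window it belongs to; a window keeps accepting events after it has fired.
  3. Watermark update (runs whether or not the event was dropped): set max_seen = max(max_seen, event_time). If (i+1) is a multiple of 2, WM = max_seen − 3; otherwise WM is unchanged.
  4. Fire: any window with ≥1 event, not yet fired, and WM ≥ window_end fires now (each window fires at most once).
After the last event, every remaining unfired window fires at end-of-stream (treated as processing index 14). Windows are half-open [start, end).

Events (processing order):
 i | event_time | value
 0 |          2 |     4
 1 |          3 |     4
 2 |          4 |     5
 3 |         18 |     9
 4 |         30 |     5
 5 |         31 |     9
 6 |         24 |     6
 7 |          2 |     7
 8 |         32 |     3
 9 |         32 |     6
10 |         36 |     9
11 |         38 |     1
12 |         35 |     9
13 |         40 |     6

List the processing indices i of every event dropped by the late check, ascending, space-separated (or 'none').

6 7

i=0 t=2 v=4: → [0,9); WM=−∞
i=1 t=3 v=4: → [0,9); WM=0
i=2 t=4 v=5: → [0,9); WM=0
i=3 t=18 v=9: → [18,27); WM=15; [0,9) fires=5
i=4 t=30 v=5: → [27,36); WM=15
i=5 t=31 v=9: → [27,36); WM=28; [18,27) fires=9
i=6 t=24 v=6: DROP (t<28-3); WM=28
i=7 t=2 v=7: DROP (t<28-3); WM=28
i=8 t=32 v=3: → [27,36); WM=28
i=9 t=32 v=6: → [27,36); WM=29
i=10 t=36 v=9: → [36,45); WM=29
i=11 t=38 v=1: → [36,45); WM=35
i=12 t=35 v=9: → [27,36); WM=35
i=13 t=40 v=6: → [36,45); WM=37; [27,36) fires=9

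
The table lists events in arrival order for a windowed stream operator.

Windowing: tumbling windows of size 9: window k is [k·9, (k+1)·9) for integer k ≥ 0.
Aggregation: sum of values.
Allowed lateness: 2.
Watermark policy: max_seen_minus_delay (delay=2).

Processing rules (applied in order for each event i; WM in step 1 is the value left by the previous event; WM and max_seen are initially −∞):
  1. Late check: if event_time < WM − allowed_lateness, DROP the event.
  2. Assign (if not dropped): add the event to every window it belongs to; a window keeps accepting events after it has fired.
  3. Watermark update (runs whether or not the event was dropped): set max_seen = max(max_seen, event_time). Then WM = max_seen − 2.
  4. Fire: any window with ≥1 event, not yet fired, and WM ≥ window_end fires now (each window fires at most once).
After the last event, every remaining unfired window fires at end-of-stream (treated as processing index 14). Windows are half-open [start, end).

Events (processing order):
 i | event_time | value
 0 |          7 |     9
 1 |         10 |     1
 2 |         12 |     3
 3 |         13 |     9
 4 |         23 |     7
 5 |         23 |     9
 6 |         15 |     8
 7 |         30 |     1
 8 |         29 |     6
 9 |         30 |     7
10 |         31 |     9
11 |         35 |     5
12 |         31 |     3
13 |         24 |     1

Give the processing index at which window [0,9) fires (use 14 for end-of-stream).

i=0 t=7 v=9: → [0,9); WM=5
i=1 t=10 v=1: → [9,18); WM=8
i=2 t=12 v=3: → [9,18); WM=10; [0,9) fires=9
i=3 t=13 v=9: → [9,18); WM=11
i=4 t=23 v=7: → [18,27); WM=21; [9,18) fires=13
i=5 t=23 v=9: → [18,27); WM=21
i=6 t=15 v=8: DROP (t<21-2); WM=21
i=7 t=30 v=1: → [27,36); WM=28; [18,27) fires=16
i=8 t=29 v=6: → [27,36); WM=28
i=9 t=30 v=7: → [27,36); WM=28
i=10 t=31 v=9: → [27,36); WM=29
i=11 t=35 v=5: → [27,36); WM=33
i=12 t=31 v=3: → [27,36); WM=33
i=13 t=24 v=1: DROP (t<33-2); WM=33

2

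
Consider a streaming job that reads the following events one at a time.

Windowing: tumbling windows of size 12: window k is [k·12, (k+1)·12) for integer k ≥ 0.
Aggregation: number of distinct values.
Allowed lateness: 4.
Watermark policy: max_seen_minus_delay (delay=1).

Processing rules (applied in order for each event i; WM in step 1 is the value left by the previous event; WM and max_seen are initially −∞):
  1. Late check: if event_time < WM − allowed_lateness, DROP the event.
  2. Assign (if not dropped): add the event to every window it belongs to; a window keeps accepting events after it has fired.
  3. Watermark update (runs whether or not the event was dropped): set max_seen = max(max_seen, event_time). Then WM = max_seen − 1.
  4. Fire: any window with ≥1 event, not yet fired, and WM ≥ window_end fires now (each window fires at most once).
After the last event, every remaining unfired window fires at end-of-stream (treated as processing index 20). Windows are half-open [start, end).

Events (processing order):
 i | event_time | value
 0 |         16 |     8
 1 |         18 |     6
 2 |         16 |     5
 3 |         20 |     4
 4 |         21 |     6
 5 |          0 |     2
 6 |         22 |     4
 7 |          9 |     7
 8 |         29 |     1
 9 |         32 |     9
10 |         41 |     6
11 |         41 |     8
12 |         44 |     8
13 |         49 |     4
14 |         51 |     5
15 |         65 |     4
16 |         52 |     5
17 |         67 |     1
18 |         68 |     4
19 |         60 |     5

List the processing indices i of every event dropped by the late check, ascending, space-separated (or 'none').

5 7 16 19

i=0 t=16 v=8: → [12,24); WM=15
i=1 t=18 v=6: → [12,24); WM=17
i=2 t=16 v=5: → [12,24); WM=17
i=3 t=20 v=4: → [12,24); WM=19
i=4 t=21 v=6: → [12,24); WM=20
i=5 t=0 v=2: DROP (t<20-4); WM=20
i=6 t=22 v=4: → [12,24); WM=21
i=7 t=9 v=7: DROP (t<21-4); WM=21
i=8 t=29 v=1: → [24,36); WM=28; [12,24) fires=4
i=9 t=32 v=9: → [24,36); WM=31
i=10 t=41 v=6: → [36,48); WM=40; [24,36) fires=2
i=11 t=41 v=8: → [36,48); WM=40
i=12 t=44 v=8: → [36,48); WM=43
i=13 t=49 v=4: → [48,60); WM=48; [36,48) fires=2
i=14 t=51 v=5: → [48,60); WM=50
i=15 t=65 v=4: → [60,72); WM=64; [48,60) fires=2
i=16 t=52 v=5: DROP (t<64-4); WM=64
i=17 t=67 v=1: → [60,72); WM=66
i=18 t=68 v=4: → [60,72); WM=67
i=19 t=60 v=5: DROP (t<67-4); WM=67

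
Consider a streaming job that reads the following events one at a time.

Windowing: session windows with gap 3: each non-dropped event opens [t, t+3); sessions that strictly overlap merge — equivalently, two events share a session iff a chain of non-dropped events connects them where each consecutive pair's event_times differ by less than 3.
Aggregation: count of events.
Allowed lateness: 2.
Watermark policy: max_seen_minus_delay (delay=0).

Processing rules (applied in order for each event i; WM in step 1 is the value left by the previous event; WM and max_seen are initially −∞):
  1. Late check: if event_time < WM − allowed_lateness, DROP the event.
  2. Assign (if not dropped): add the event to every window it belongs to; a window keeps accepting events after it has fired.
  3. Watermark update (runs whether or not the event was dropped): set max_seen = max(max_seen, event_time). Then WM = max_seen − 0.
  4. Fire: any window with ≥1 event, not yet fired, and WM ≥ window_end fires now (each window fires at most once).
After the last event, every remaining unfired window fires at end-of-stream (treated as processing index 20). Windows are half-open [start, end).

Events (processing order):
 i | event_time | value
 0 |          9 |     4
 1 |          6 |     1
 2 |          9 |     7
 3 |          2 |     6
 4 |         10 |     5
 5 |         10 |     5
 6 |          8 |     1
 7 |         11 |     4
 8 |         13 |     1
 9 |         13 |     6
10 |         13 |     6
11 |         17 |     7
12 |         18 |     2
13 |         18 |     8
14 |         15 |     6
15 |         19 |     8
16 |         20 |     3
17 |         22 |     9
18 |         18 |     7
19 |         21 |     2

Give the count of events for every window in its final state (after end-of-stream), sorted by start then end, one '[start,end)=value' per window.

[8,16)=9 [17,25)=7

i=0 t=9 v=4: → [9,12); WM=9
i=1 t=6 v=1: DROP (t<9-2); WM=9
i=2 t=9 v=7: → [9,12); WM=9
i=3 t=2 v=6: DROP (t<9-2); WM=9
i=4 t=10 v=5: → [9,13); WM=10
i=5 t=10 v=5: → [9,13); WM=10
i=6 t=8 v=1: → [8,13); WM=10
i=7 t=11 v=4: → [8,14); WM=11
i=8 t=13 v=1: → [8,16); WM=13
i=9 t=13 v=6: → [8,16); WM=13
i=10 t=13 v=6: → [8,16); WM=13
i=11 t=17 v=7: → [17,20); WM=17
i=12 t=18 v=2: → [17,21); WM=18
i=13 t=18 v=8: → [17,21); WM=18
i=14 t=15 v=6: DROP (t<18-2); WM=18
i=15 t=19 v=8: → [17,22); WM=19
i=16 t=20 v=3: → [17,23); WM=20
i=17 t=22 v=9: → [17,25); WM=22
i=18 t=18 v=7: DROP (t<22-2); WM=22
i=19 t=21 v=2: → [17,25); WM=22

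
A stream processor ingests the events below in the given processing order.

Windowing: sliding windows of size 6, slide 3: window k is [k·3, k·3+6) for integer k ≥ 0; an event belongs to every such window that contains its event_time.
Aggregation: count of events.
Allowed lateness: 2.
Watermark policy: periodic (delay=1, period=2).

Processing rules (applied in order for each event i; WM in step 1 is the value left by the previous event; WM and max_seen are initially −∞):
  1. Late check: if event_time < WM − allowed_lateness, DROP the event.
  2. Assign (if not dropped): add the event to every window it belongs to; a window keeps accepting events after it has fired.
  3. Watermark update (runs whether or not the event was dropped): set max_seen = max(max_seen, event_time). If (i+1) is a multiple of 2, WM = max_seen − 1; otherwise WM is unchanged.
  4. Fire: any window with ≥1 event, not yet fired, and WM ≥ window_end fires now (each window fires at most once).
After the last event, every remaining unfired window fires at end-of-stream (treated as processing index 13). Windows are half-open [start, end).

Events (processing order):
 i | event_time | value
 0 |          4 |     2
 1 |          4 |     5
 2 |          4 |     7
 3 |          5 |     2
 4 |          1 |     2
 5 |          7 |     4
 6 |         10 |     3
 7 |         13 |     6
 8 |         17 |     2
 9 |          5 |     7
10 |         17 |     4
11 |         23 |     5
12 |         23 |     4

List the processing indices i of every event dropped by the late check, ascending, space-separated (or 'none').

i=0 t=4 v=2: → [3,9),[0,6); WM=−∞
i=1 t=4 v=5: → [3,9),[0,6); WM=3
i=2 t=4 v=7: → [3,9),[0,6); WM=3
i=3 t=5 v=2: → [3,9),[0,6); WM=4
i=4 t=1 v=2: DROP (t<4-2); WM=4
i=5 t=7 v=4: → [6,12),[3,9); WM=6; [0,6) fires=4
i=6 t=10 v=3: → [9,15),[6,12); WM=6
i=7 t=13 v=6: → [12,18),[9,15); WM=12; [3,9) fires=5 [6,12) fires=2
i=8 t=17 v=2: → [15,21),[12,18); WM=12
i=9 t=5 v=7: DROP (t<12-2); WM=16; [9,15) fires=2
i=10 t=17 v=4: → [15,21),[12,18); WM=16
i=11 t=23 v=5: → [21,27),[18,24); WM=22; [12,18) fires=3 [15,21) fires=2
i=12 t=23 v=4: → [21,27),[18,24); WM=22

4 9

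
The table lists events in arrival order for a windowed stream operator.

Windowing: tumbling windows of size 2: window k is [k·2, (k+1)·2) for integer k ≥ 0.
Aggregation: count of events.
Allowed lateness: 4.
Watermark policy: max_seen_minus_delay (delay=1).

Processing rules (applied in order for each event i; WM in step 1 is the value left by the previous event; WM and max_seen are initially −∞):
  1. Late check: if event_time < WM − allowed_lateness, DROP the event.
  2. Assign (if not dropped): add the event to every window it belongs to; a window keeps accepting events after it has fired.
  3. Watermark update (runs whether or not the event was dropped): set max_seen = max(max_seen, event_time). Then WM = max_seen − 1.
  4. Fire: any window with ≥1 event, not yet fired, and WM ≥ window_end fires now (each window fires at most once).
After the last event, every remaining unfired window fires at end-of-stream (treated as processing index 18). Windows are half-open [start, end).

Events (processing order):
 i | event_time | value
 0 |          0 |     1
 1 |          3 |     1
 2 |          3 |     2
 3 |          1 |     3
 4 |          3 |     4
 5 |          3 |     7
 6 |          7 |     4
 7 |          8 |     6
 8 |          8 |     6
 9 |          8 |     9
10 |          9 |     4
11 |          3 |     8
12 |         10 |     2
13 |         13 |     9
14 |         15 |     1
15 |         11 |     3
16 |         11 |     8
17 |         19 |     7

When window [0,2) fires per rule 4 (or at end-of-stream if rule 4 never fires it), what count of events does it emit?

i=0 t=0 v=1: → [0,2); WM=-1
i=1 t=3 v=1: → [2,4); WM=2; [0,2) fires=1
i=2 t=3 v=2: → [2,4); WM=2
i=3 t=1 v=3: → [0,2); WM=2
i=4 t=3 v=4: → [2,4); WM=2
i=5 t=3 v=7: → [2,4); WM=2
i=6 t=7 v=4: → [6,8); WM=6; [2,4) fires=4
i=7 t=8 v=6: → [8,10); WM=7
i=8 t=8 v=6: → [8,10); WM=7
i=9 t=8 v=9: → [8,10); WM=7
i=10 t=9 v=4: → [8,10); WM=8; [6,8) fires=1
i=11 t=3 v=8: DROP (t<8-4); WM=8
i=12 t=10 v=2: → [10,12); WM=9
i=13 t=13 v=9: → [12,14); WM=12; [8,10) fires=4 [10,12) fires=1
i=14 t=15 v=1: → [14,16); WM=14; [12,14) fires=1
i=15 t=11 v=3: → [10,12); WM=14
i=16 t=11 v=8: → [10,12); WM=14
i=17 t=19 v=7: → [18,20); WM=18; [14,16) fires=1

1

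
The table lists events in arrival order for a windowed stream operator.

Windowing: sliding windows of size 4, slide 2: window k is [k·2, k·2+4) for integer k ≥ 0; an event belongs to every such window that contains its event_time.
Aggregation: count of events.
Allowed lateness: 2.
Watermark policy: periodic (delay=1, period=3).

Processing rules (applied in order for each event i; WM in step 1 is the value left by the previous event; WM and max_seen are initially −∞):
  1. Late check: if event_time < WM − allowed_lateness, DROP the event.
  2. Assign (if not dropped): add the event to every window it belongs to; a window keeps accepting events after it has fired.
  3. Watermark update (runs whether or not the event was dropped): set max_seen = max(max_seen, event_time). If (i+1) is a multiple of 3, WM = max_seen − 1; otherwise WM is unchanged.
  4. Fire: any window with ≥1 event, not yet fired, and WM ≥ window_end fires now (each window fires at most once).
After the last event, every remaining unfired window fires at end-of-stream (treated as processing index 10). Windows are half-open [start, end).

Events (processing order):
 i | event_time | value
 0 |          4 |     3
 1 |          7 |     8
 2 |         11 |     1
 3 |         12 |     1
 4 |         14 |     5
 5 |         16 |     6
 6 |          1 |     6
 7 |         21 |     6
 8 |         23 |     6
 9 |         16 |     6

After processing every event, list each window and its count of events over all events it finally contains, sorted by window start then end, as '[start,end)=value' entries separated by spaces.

i=0 t=4 v=3: → [4,8),[2,6); WM=−∞
i=1 t=7 v=8: → [6,10),[4,8); WM=−∞
i=2 t=11 v=1: → [10,14),[8,12); WM=10; [2,6) fires=1 [4,8) fires=2 [6,10) fires=1
i=3 t=12 v=1: → [12,16),[10,14); WM=10
i=4 t=14 v=5: → [14,18),[12,16); WM=10
i=5 t=16 v=6: → [16,20),[14,18); WM=15; [8,12) fires=1 [10,14) fires=2
i=6 t=1 v=6: DROP (t<15-2); WM=15
i=7 t=21 v=6: → [20,24),[18,22); WM=15
i=8 t=23 v=6: → [22,26),[20,24); WM=22; [12,16) fires=2 [14,18) fires=2 [16,20) fires=1 [18,22) fires=1
i=9 t=16 v=6: DROP (t<22-2); WM=22

[2,6)=1 [4,8)=2 [6,10)=1 [8,12)=1 [10,14)=2 [12,16)=2 [14,18)=2 [16,20)=1 [18,22)=1 [20,24)=2 [22,26)=1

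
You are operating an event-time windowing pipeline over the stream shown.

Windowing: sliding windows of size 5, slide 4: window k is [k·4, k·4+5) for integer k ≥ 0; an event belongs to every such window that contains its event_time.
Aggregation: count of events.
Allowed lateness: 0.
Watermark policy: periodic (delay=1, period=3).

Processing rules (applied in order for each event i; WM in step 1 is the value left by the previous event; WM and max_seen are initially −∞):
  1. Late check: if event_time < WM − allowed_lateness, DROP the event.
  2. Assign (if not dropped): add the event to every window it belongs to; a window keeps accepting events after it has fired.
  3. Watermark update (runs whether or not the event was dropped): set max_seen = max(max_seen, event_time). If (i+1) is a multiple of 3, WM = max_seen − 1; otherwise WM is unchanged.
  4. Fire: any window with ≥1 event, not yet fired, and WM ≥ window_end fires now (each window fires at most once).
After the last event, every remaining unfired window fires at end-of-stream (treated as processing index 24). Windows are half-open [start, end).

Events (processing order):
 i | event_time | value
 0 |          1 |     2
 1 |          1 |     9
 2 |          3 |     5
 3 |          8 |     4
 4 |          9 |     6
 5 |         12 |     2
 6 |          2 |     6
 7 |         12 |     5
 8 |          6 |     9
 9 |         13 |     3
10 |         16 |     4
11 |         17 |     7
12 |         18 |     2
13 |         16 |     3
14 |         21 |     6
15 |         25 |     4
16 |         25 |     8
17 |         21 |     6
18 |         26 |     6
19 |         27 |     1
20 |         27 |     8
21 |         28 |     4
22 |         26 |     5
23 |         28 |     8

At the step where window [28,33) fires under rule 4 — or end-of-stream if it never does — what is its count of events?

2

i=0 t=1 v=2: → [0,5); WM=−∞
i=1 t=1 v=9: → [0,5); WM=−∞
i=2 t=3 v=5: → [0,5); WM=2
i=3 t=8 v=4: → [8,13),[4,9); WM=2
i=4 t=9 v=6: → [8,13); WM=2
i=5 t=12 v=2: → [12,17),[8,13); WM=11; [0,5) fires=3 [4,9) fires=1
i=6 t=2 v=6: DROP (t<11-0); WM=11
i=7 t=12 v=5: → [12,17),[8,13); WM=11
i=8 t=6 v=9: DROP (t<11-0); WM=11
i=9 t=13 v=3: → [12,17); WM=11
i=10 t=16 v=4: → [16,21),[12,17); WM=11
i=11 t=17 v=7: → [16,21); WM=16; [8,13) fires=4
i=12 t=18 v=2: → [16,21); WM=16
i=13 t=16 v=3: → [16,21),[12,17); WM=16
i=14 t=21 v=6: → [20,25); WM=20; [12,17) fires=5
i=15 t=25 v=4: → [24,29); WM=20
i=16 t=25 v=8: → [24,29); WM=20
i=17 t=21 v=6: → [20,25); WM=24; [16,21) fires=4
i=18 t=26 v=6: → [24,29); WM=24
i=19 t=27 v=1: → [24,29); WM=24
i=20 t=27 v=8: → [24,29); WM=26; [20,25) fires=2
i=21 t=28 v=4: → [28,33),[24,29); WM=26
i=22 t=26 v=5: → [24,29); WM=26
i=23 t=28 v=8: → [28,33),[24,29); WM=27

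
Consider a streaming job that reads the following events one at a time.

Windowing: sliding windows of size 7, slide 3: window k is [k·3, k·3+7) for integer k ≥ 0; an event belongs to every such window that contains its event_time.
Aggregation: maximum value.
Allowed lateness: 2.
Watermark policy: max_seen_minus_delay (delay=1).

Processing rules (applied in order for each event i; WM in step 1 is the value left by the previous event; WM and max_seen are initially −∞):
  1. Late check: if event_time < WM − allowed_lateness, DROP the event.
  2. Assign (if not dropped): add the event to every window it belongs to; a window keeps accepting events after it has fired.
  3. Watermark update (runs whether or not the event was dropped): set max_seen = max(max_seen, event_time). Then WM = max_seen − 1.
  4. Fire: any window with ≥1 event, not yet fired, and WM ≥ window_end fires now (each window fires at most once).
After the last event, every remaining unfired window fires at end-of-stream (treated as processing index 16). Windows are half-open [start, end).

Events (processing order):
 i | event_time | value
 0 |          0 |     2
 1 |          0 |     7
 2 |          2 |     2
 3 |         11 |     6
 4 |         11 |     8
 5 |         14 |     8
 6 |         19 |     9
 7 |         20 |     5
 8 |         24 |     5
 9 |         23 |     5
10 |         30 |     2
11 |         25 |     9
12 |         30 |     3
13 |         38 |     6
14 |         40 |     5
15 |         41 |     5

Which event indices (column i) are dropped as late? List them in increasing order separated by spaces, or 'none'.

i=0 t=0 v=2: → [0,7); WM=-1
i=1 t=0 v=7: → [0,7); WM=-1
i=2 t=2 v=2: → [0,7); WM=1
i=3 t=11 v=6: → [9,16),[6,13); WM=10; [0,7) fires=7
i=4 t=11 v=8: → [9,16),[6,13); WM=10
i=5 t=14 v=8: → [12,19),[9,16); WM=13; [6,13) fires=8
i=6 t=19 v=9: → [18,25),[15,22); WM=18; [9,16) fires=8
i=7 t=20 v=5: → [18,25),[15,22); WM=19; [12,19) fires=8
i=8 t=24 v=5: → [24,31),[21,28),[18,25); WM=23; [15,22) fires=9
i=9 t=23 v=5: → [21,28),[18,25); WM=23
i=10 t=30 v=2: → [30,37),[27,34),[24,31); WM=29; [18,25) fires=9 [21,28) fires=5
i=11 t=25 v=9: DROP (t<29-2); WM=29
i=12 t=30 v=3: → [30,37),[27,34),[24,31); WM=29
i=13 t=38 v=6: → [36,43),[33,40); WM=37; [24,31) fires=5 [27,34) fires=3 [30,37) fires=3
i=14 t=40 v=5: → [39,46),[36,43); WM=39
i=15 t=41 v=5: → [39,46),[36,43); WM=40; [33,40) fires=6

11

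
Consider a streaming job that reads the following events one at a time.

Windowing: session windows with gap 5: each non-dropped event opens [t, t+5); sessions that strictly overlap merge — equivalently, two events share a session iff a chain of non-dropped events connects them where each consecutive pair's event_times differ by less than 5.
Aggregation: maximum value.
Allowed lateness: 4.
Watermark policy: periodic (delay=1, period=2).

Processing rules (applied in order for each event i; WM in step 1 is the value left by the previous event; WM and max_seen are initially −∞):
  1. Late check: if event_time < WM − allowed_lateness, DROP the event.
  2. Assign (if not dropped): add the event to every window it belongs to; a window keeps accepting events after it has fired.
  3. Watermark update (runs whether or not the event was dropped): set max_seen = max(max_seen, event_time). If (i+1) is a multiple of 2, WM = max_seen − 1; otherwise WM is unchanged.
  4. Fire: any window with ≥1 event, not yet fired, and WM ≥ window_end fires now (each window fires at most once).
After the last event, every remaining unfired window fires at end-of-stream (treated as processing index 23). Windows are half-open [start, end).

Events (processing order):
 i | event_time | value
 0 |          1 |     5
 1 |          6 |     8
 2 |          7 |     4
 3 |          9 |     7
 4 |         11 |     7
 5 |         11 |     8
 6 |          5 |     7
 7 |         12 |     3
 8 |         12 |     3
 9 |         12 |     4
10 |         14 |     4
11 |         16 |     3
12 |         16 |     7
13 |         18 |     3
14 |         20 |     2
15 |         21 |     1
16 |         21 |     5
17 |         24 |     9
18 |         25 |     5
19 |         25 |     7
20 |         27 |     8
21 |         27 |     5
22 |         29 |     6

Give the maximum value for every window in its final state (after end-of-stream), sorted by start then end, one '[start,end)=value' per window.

i=0 t=1 v=5: → [1,6); WM=−∞
i=1 t=6 v=8: → [6,11); WM=5
i=2 t=7 v=4: → [6,12); WM=5
i=3 t=9 v=7: → [6,14); WM=8
i=4 t=11 v=7: → [6,16); WM=8
i=5 t=11 v=8: → [6,16); WM=10
i=6 t=5 v=7: DROP (t<10-4); WM=10
i=7 t=12 v=3: → [6,17); WM=11
i=8 t=12 v=3: → [6,17); WM=11
i=9 t=12 v=4: → [6,17); WM=11
i=10 t=14 v=4: → [6,19); WM=11
i=11 t=16 v=3: → [6,21); WM=15
i=12 t=16 v=7: → [6,21); WM=15
i=13 t=18 v=3: → [6,23); WM=17
i=14 t=20 v=2: → [6,25); WM=17
i=15 t=21 v=1: → [6,26); WM=20
i=16 t=21 v=5: → [6,26); WM=20
i=17 t=24 v=9: → [6,29); WM=23
i=18 t=25 v=5: → [6,30); WM=23
i=19 t=25 v=7: → [6,30); WM=24
i=20 t=27 v=8: → [6,32); WM=24
i=21 t=27 v=5: → [6,32); WM=26
i=22 t=29 v=6: → [6,34); WM=26

[1,6)=5 [6,34)=9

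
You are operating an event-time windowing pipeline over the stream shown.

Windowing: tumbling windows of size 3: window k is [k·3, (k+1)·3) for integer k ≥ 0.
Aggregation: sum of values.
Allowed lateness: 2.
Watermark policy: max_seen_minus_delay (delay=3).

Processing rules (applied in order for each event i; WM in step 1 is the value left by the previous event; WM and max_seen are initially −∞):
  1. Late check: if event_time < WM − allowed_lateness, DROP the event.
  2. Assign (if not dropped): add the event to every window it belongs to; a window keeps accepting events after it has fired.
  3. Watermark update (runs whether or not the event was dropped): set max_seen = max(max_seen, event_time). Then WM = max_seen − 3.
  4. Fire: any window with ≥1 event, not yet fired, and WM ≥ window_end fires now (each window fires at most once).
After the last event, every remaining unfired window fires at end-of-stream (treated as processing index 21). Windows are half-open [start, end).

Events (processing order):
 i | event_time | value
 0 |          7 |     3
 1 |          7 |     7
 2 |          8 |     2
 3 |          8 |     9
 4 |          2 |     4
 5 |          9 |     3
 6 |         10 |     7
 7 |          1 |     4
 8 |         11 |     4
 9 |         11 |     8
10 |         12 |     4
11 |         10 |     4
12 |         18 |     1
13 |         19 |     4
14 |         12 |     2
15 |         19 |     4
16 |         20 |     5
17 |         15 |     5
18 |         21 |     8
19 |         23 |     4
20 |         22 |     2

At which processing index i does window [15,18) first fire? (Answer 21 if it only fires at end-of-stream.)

18

i=0 t=7 v=3: → [6,9); WM=4
i=1 t=7 v=7: → [6,9); WM=4
i=2 t=8 v=2: → [6,9); WM=5
i=3 t=8 v=9: → [6,9); WM=5
i=4 t=2 v=4: DROP (t<5-2); WM=5
i=5 t=9 v=3: → [9,12); WM=6
i=6 t=10 v=7: → [9,12); WM=7
i=7 t=1 v=4: DROP (t<7-2); WM=7
i=8 t=11 v=4: → [9,12); WM=8
i=9 t=11 v=8: → [9,12); WM=8
i=10 t=12 v=4: → [12,15); WM=9; [6,9) fires=21
i=11 t=10 v=4: → [9,12); WM=9
i=12 t=18 v=1: → [18,21); WM=15; [9,12) fires=26 [12,15) fires=4
i=13 t=19 v=4: → [18,21); WM=16
i=14 t=12 v=2: DROP (t<16-2); WM=16
i=15 t=19 v=4: → [18,21); WM=16
i=16 t=20 v=5: → [18,21); WM=17
i=17 t=15 v=5: → [15,18); WM=17
i=18 t=21 v=8: → [21,24); WM=18; [15,18) fires=5
i=19 t=23 v=4: → [21,24); WM=20
i=20 t=22 v=2: → [21,24); WM=20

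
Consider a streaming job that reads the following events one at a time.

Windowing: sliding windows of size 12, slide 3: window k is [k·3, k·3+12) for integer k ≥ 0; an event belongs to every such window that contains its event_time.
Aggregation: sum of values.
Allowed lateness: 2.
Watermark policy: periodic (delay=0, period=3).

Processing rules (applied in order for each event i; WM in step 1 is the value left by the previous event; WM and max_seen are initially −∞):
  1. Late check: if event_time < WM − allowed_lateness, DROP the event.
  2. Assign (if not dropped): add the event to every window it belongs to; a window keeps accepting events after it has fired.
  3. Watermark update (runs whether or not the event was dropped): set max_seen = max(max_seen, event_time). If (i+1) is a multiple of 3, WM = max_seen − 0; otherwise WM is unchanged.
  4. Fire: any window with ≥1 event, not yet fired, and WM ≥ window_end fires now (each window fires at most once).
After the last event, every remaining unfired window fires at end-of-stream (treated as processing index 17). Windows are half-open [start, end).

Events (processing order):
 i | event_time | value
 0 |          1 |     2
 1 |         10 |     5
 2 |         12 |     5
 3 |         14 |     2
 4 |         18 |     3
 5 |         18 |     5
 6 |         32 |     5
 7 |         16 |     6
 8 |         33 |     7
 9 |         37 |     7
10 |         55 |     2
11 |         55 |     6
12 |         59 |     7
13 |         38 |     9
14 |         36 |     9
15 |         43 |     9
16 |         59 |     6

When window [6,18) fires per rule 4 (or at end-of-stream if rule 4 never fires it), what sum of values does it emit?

12

i=0 t=1 v=2: → [0,12); WM=−∞
i=1 t=10 v=5: → [9,21),[6,18),[3,15),[0,12); WM=−∞
i=2 t=12 v=5: → [12,24),[9,21),[6,18),[3,15); WM=12; [0,12) fires=7
i=3 t=14 v=2: → [12,24),[9,21),[6,18),[3,15); WM=12
i=4 t=18 v=3: → [18,30),[15,27),[12,24),[9,21); WM=12
i=5 t=18 v=5: → [18,30),[15,27),[12,24),[9,21); WM=18; [3,15) fires=12 [6,18) fires=12
i=6 t=32 v=5: → [30,42),[27,39),[24,36),[21,33); WM=18
i=7 t=16 v=6: → [15,27),[12,24),[9,21),[6,18); WM=18
i=8 t=33 v=7: → [33,45),[30,42),[27,39),[24,36); WM=33; [9,21) fires=26 [12,24) fires=21 [15,27) fires=14 [18,30) fires=8 [21,33) fires=5
i=9 t=37 v=7: → [36,48),[33,45),[30,42),[27,39); WM=33
i=10 t=55 v=2: → [54,66),[51,63),[48,60),[45,57); WM=33
i=11 t=55 v=6: → [54,66),[51,63),[48,60),[45,57); WM=55; [24,36) fires=12 [27,39) fires=19 [30,42) fires=19 [33,45) fires=14 [36,48) fires=7
i=12 t=59 v=7: → [57,69),[54,66),[51,63),[48,60); WM=55
i=13 t=38 v=9: DROP (t<55-2); WM=55
i=14 t=36 v=9: DROP (t<55-2); WM=59; [45,57) fires=8
i=15 t=43 v=9: DROP (t<59-2); WM=59
i=16 t=59 v=6: → [57,69),[54,66),[51,63),[48,60); WM=59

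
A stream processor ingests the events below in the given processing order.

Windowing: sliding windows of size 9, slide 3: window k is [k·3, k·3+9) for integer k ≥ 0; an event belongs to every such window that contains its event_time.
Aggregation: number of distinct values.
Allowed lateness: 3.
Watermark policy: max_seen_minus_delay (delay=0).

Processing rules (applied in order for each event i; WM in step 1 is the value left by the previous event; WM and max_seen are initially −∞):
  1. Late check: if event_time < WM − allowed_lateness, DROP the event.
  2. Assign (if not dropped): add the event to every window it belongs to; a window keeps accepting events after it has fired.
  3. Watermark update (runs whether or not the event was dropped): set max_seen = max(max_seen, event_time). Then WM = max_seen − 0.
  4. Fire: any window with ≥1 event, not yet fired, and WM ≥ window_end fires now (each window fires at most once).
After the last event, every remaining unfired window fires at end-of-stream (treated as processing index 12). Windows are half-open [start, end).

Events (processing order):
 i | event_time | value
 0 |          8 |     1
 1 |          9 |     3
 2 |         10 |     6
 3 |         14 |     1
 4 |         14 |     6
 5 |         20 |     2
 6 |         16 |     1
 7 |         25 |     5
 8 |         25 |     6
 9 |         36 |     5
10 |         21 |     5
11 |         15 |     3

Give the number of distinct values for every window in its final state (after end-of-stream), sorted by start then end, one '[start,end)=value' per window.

i=0 t=8 v=1: → [6,15),[3,12),[0,9); WM=8
i=1 t=9 v=3: → [9,18),[6,15),[3,12); WM=9; [0,9) fires=1
i=2 t=10 v=6: → [9,18),[6,15),[3,12); WM=10
i=3 t=14 v=1: → [12,21),[9,18),[6,15); WM=14; [3,12) fires=3
i=4 t=14 v=6: → [12,21),[9,18),[6,15); WM=14
i=5 t=20 v=2: → [18,27),[15,24),[12,21); WM=20; [6,15) fires=3 [9,18) fires=3
i=6 t=16 v=1: DROP (t<20-3); WM=20
i=7 t=25 v=5: → [24,33),[21,30),[18,27); WM=25; [12,21) fires=3 [15,24) fires=1
i=8 t=25 v=6: → [24,33),[21,30),[18,27); WM=25
i=9 t=36 v=5: → [36,45),[33,42),[30,39); WM=36; [18,27) fires=3 [21,30) fires=2 [24,33) fires=2
i=10 t=21 v=5: DROP (t<36-3); WM=36
i=11 t=15 v=3: DROP (t<36-3); WM=36

[0,9)=1 [3,12)=3 [6,15)=3 [9,18)=3 [12,21)=3 [15,24)=1 [18,27)=3 [21,30)=2 [24,33)=2 [30,39)=1 [33,42)=1 [36,45)=1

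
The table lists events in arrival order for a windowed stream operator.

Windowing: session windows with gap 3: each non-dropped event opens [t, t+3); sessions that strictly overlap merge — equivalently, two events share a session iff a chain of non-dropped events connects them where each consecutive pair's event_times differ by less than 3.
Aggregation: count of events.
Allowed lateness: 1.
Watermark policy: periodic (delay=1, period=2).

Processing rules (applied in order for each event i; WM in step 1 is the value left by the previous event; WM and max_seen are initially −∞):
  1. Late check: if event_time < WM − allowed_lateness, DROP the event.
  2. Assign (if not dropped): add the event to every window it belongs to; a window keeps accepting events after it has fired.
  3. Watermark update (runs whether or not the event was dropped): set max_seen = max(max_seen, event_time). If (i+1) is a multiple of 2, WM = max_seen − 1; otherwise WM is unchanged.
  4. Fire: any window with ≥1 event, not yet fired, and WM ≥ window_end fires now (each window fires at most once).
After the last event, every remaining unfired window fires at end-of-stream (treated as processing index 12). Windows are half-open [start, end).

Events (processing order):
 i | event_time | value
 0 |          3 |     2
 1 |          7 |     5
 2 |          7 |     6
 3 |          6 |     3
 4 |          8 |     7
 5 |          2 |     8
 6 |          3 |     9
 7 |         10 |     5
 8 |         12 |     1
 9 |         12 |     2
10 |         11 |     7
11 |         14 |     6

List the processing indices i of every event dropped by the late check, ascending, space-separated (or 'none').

5 6

i=0 t=3 v=2: → [3,6); WM=−∞
i=1 t=7 v=5: → [7,10); WM=6
i=2 t=7 v=6: → [7,10); WM=6
i=3 t=6 v=3: → [6,10); WM=6
i=4 t=8 v=7: → [6,11); WM=6
i=5 t=2 v=8: DROP (t<6-1); WM=7
i=6 t=3 v=9: DROP (t<7-1); WM=7
i=7 t=10 v=5: → [6,13); WM=9
i=8 t=12 v=1: → [6,15); WM=9
i=9 t=12 v=2: → [6,15); WM=11
i=10 t=11 v=7: → [6,15); WM=11
i=11 t=14 v=6: → [6,17); WM=13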